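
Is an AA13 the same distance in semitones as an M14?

Both span 23 semitones: a doubly augmented thirteenth and a major fourteenth are the same chromatic distance.

Yes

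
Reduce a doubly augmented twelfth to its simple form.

doubly augmented fifth

Take out an octave (7 from the number): 12 − 7 = 5.
So a doubly augmented twelfth is an octave plus a doubly augmented fifth. The quality is unchanged.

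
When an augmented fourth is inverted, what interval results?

Inverted interval numbers add to nine, so a fourth pairs with a fifth (4 + 5 = 9).
Quality inverts too: augmented becomes diminished. That makes the inversion a diminished fifth.

diminished fifth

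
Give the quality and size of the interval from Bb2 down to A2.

Descending from Bb2 to A2 is the same interval as ascending A2 to Bb2.
A to B spans two letter names (A-B), so the interval is some kind of second.
At 1 semitone, A2→Bb2 falls one short of a major second: minor.

minor second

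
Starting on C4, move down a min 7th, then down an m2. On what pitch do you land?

C#3

Down a minor seventh from C4: D3 (10 semitones down).
A minor second down from D3 is C#3.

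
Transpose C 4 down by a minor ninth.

B 2

The ninth's letter: C down two letter names plus an octave → B.
Moving 13 semitones down from C4 (the size of a minor ninth) reaches B2.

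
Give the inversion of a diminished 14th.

augmented 2nd

First reduce the compound diminished fourteenth to its simple form, a diminished seventh.
The rule of nine gives the new number: 9 − 7 = 2, so a seventh becomes a second.
The quality also flips — diminished becomes augmented — giving an augmented second.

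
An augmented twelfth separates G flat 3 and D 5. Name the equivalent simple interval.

Each octave removed subtracts seven from the number: 12 − 7 = 5.
Quality carries through unchanged, so the simple form is an augmented fifth.

augmented fifth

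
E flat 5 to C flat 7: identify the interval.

minor 13th

E to C spans six letter names (E-F-G-A-B-C), plus an octave: a thirteenth.
A major thirteenth would be 21 semitones, but Eb5 to Cb7 is 20 — one semitone narrower, making it a minor thirteenth.
(Equivalently, a compound minor sixth: a minor sixth plus an octave.)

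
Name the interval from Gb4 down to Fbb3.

A9

Descending from Gb4 to Fbb3 is the same interval as ascending Fbb3 to Gb4.
F to G spans two letter names (F-G), plus an octave — that makes it a ninth of some quality.
The major ninth is 14 semitones; here we have 15, one semitone wider: augmented.
(Equivalently, a compound augmented second: an augmented second plus an octave.)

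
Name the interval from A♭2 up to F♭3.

A to F spans six letter names (A-B-C-D-E-F), so the interval is some kind of sixth.
Ab2 to Fb3 is 8 semitones, a half step short of the major sixth (9), so this is minor.

minor sixth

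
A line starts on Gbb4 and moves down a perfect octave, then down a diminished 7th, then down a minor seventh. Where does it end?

Bb1

A perfect octave down from Gbb4 is Gbb3.
Down a diminished seventh from Gbb3: Ab2 (9 semitones down).
Down a minor seventh from Ab2: Bb1 (10 semitones down).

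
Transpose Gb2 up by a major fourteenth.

F4

Seven letters up from G (plus an octave) reaches F.
Moving 23 semitones up from Gb2 (the size of a major fourteenth) reaches F4.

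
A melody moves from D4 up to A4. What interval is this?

perfect fifth

D to A spans five letter names (D-E-F-G-A) — that makes it a fifth of some quality.
D4 to A4 is 7 semitones, matching the perfect fifth exactly, so the quality is perfect.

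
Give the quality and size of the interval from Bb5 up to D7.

B to D spans three letter names (B-C-D), plus an octave — that makes it a tenth of some quality.
Counting semitones, Bb5→D7 is 16, which is the major tenth.
(Equivalently, a compound major third: a major third plus an octave.)

M10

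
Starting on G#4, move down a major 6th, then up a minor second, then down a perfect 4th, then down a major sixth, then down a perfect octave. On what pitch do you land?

Bb1

A major sixth down from G#4 is B3.
B3 up a minor second → C4 (1 semitone).
A perfect fourth down from C4 is G3.
G3 down a major sixth → Bb2 (9 semitones).
A perfect octave down from Bb2 is Bb1.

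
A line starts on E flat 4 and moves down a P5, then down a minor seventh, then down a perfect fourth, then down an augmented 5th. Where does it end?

B double-flat 1

Eb4 down a perfect fifth → Ab3 (7 semitones).
Down a minor seventh from Ab3: Bb2 (10 semitones down).
A perfect fourth down from Bb2 is F2.
An augmented fifth down from F2 is Bbb1.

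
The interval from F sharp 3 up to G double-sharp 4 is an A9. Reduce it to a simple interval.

A2

Each octave removed subtracts seven from the number: 9 − 7 = 2.
So an augmented ninth is an octave plus an augmented second. The quality is unchanged.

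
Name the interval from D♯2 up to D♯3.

perfect 8th

D to D is the same letter name, plus an octave — that makes it an octave of some quality.
The perfect octave spans 12 semitones, and D#2 to D#3 is exactly 12 semitones — so this is a perfect octave.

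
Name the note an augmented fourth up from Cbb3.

Fb3

Counting four letter names up from C lands on F.
An augmented fourth spans 6 semitones, so from Cbb3 the target pitch is Fb3.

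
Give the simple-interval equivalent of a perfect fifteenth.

perfect 8th

Subtracting seven from the interval number removes an octave: 15 − 7 = 8.
That makes a perfect fifteenth a compound perfect octave — an octave plus a perfect octave.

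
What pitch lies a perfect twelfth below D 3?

Five letters down from D (plus an octave) reaches G.
A perfect twelfth is 19 semitones; 19 semitones down from D3 gives G1.

G 1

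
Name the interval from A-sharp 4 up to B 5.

A to B spans two letter names (A-B), plus an octave: a ninth.
A major ninth would be 14 semitones, but A#4 to B5 is 13 — one semitone narrower, making it a minor ninth.
(Equivalently, a compound minor second: a minor second plus an octave.)

minor 9th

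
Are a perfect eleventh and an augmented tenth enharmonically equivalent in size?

Yes

Both span 17 semitones: a perfect eleventh and an augmented tenth are the same chromatic distance.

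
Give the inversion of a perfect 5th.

P4

Inverted interval numbers add to nine, so a fifth pairs with a fourth (5 + 4 = 9).
And perfect stays perfect under inversion, so we get a perfect fourth.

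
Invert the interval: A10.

diminished sixth

First reduce the compound augmented tenth to its simple form, an augmented third.
Inverted interval numbers add to nine, so a third pairs with a sixth (3 + 6 = 9).
And augmented becomes diminished under inversion, so we get a diminished sixth.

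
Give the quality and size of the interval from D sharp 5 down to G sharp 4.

perfect fifth

Descending from D#5 to G#4 is the same interval as ascending G#4 to D#5.
G to D spans five letter names (G-A-B-C-D) — that makes it a fifth of some quality.
G#4 to D#5 is 7 semitones, matching the perfect fifth exactly, so the quality is perfect.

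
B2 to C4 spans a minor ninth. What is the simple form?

minor second

Each octave removed subtracts seven from the number: 9 − 7 = 2.
That makes a minor ninth a compound minor second — an octave plus a minor second.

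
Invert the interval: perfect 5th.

The rule of nine gives the new number: 9 − 5 = 4, so a fifth becomes a fourth.
The quality also flips — perfect stays perfect — giving a perfect fourth.

perfect 4th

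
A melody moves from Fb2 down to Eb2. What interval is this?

Descending from Fb2 to Eb2 is the same interval as ascending Eb2 to Fb2.
E to F spans two letter names (E-F): a second.
Eb2 to Fb2 is 1 semitone, a half step short of the major second (2), so this is minor.

minor second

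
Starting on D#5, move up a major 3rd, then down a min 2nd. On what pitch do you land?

A major third up from D#5 is F##5.
A minor second down from F##5 is E##5.

E##5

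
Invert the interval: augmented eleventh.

d5

First reduce the compound augmented eleventh to its simple form, an augmented fourth.
The rule of nine gives the new number: 9 − 4 = 5, so a fourth becomes a fifth.
And augmented becomes diminished under inversion, so we get a diminished fifth.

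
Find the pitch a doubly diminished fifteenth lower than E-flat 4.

E-sharp 2

A fifteenth keeps the letter name E, two octaves down from E.
Moving 22 semitones down from Eb4 (the size of a doubly diminished fifteenth) reaches E#2.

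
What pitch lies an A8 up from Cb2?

C3

An octave keeps the letter name C, an octave up from C.
An augmented octave is 13 semitones; 13 semitones up from Cb2 gives C3.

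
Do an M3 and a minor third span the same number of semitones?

4 semitones (major third) vs 3 semitones (minor third): not equal.

No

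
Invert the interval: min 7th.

Inverted interval numbers add to nine, so a seventh pairs with a second (7 + 2 = 9).
The quality also flips — minor becomes major — giving a major second.

major second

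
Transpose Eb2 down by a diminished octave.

An octave keeps the letter name E, an octave down from E.
A diminished octave is 11 semitones; 11 semitones down from Eb2 gives E1.

E1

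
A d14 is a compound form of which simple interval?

Each octave removed subtracts seven from the number: 14 − 7 = 7.
That makes a diminished fourteenth a compound diminished seventh — an octave plus a diminished seventh.

diminished 7th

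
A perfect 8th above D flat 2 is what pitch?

For an octave the letter name doesn't change: still D, an octave up.
A perfect octave spans 12 semitones, so from Db2 the target pitch is Db3.

D flat 3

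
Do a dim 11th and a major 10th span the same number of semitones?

Yes

Both span 16 semitones: a diminished eleventh and a major tenth are the same chromatic distance.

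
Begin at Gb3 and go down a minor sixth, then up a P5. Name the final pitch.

F3

Down a minor sixth from Gb3: Bb2 (8 semitones down).
A perfect fifth up from Bb2 is F3.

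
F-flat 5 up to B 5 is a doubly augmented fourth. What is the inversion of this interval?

doubly diminished fifth

Interval numbers invert to sum to nine: 4 + 5 = 9, so a fourth inverts to a fifth.
And doubly augmented becomes doubly diminished under inversion, so we get a doubly diminished fifth.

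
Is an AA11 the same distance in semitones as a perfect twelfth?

A doubly augmented eleventh spans 19 semitones, and a perfect twelfth also spans 19 semitones — they're enharmonic.

Yes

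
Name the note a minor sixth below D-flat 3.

Counting six letter names down from D lands on F.
Moving 8 semitones down from Db3 (the size of a minor sixth) reaches F2.

F 2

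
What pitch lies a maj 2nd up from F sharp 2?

Counting two letter names up from F lands on G.
A major second is 2 semitones; 2 semitones up from F#2 gives G#2.

G sharp 2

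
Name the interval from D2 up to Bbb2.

D to B spans six letter names (D-E-F-G-A-B): a sixth.
The major sixth is 9 semitones; here we have 7, two semitones narrower: diminished.

d6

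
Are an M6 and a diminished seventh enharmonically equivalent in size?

Yes

Both span 9 semitones: a major sixth and a diminished seventh are the same chromatic distance.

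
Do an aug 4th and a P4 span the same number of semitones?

6 semitones (augmented fourth) vs 5 semitones (perfect fourth): not equal.

No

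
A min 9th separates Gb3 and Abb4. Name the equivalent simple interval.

minor 2nd

Subtracting seven from the interval number removes an octave: 9 − 7 = 2.
Quality carries through unchanged, so the simple form is a minor second.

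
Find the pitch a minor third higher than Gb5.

Bbb5

The third takes the letter from G up to B.
A minor third spans 3 semitones, so from Gb5 the target pitch is Bbb5.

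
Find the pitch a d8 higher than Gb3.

Gbb4

The letter stays G (same as the start), shifted an octave up.
Moving 11 semitones up from Gb3 (the size of a diminished octave) reaches Gbb4.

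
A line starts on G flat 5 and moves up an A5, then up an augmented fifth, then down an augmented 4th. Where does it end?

Up an augmented fifth from Gb5: D6 (8 semitones up).
An augmented fifth up from D6 is A#6.
Down an augmented fourth from A#6: E6 (6 semitones down).

E 6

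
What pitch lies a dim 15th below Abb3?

For a fifteenth the letter name doesn't change: still A, two octaves down.
Moving 23 semitones down from Abb3 (the size of a diminished fifteenth) reaches Ab1.

Ab1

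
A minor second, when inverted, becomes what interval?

major 7th

The rule of nine gives the new number: 9 − 2 = 7, so a second becomes a seventh.
And minor becomes major under inversion, so we get a major seventh.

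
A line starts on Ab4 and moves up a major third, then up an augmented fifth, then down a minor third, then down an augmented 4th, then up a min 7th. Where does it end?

Up a major third from Ab4: C5 (4 semitones up).
Up an augmented fifth from C5: G#5 (8 semitones up).
G#5 down a minor third → E#5 (3 semitones).
E#5 down an augmented fourth → B4 (6 semitones).
A minor seventh up from B4 is A5.

A5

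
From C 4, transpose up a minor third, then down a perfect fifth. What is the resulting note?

C4 up a minor third → Eb4 (3 semitones).
A perfect fifth down from Eb4 is Ab3.

A flat 3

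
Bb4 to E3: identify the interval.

diminished 12th

Descending from Bb4 to E3 is the same interval as ascending E3 to Bb4.
E to B spans five letter names (E-F-G-A-B), plus an octave, so the interval is some kind of twelfth.
E3 to Bb4 spans 18 semitones — one semitone narrower than the perfect twelfth (19) — giving a diminished twelfth.
(Equivalently, a compound diminished fifth: a diminished fifth plus an octave.)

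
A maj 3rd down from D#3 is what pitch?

B2

The third takes the letter from D down to B.
Moving 4 semitones down from D#3 (the size of a major third) reaches B2.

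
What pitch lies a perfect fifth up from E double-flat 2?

B double-flat 2

Five letter names up from E: B.
Moving 7 semitones up from Ebb2 (the size of a perfect fifth) reaches Bbb2.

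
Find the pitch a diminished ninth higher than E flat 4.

Counting two letter names plus an octave up from E lands on F.
A diminished ninth spans 12 semitones, so from Eb4 the target pitch is Fbb5.

F double-flat 5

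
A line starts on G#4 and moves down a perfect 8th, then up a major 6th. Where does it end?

G#4 down a perfect octave → G#3 (12 semitones).
G#3 up a major sixth → E#4 (9 semitones).

E#4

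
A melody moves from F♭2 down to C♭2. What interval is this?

perfect fourth

Descending from Fb2 to Cb2 is the same interval as ascending Cb2 to Fb2.
C to F spans four letter names (C-D-E-F) — that makes it a fourth of some quality.
Counting semitones, Cb2→Fb2 is 5, which is the perfect fourth.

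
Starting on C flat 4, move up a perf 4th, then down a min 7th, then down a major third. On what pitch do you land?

Up a perfect fourth from Cb4: Fb4 (5 semitones up).
Down a minor seventh from Fb4: Gb3 (10 semitones down).
Down a major third from Gb3: Ebb3 (4 semitones down).

E double-flat 3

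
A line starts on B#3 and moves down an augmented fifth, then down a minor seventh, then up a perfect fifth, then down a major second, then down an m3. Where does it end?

Down an augmented fifth from B#3: E3 (8 semitones down).
E3 down a minor seventh → F#2 (10 semitones).
Up a perfect fifth from F#2: C#3 (7 semitones up).
Down a major second from C#3: B2 (2 semitones down).
B2 down a minor third → G#2 (3 semitones).

G#2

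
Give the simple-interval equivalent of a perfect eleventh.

Take out an octave (7 from the number): 11 − 7 = 4.
That makes a perfect eleventh a compound perfect fourth — an octave plus a perfect fourth.

perfect 4th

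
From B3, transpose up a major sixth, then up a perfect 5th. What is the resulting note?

B3 up a major sixth → G#4 (9 semitones).
Up a perfect fifth from G#4: D#5 (7 semitones up).

D#5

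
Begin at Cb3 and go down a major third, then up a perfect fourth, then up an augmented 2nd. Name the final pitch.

Cb3 down a major third → Abb2 (4 semitones).
Up a perfect fourth from Abb2: Dbb3 (5 semitones up).
Dbb3 up an augmented second → Eb3 (3 semitones).

Eb3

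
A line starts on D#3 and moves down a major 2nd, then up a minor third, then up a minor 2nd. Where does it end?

A major second down from D#3 is C#3.
A minor third up from C#3 is E3.
E3 up a minor second → F3 (1 semitone).

F3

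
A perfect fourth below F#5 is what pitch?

The fourth takes the letter from F down to C.
A perfect fourth spans 5 semitones, so from F#5 the target pitch is C#5.

C#5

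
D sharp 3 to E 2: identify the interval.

Descending from D#3 to E2 is the same interval as ascending E2 to D#3.
E to D spans seven letter names (E-F-G-A-B-C-D), so the interval is some kind of seventh.
The major seventh spans 11 semitones, and E2 to D#3 is exactly 11 semitones — so this is a major seventh.

major seventh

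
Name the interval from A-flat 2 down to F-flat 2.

major 3rd

Descending from Ab2 to Fb2 is the same interval as ascending Fb2 to Ab2.
F to A spans three letter names (F-G-A) — that makes it a third of some quality.
Fb2 to Ab2 is 4 semitones, matching the major third exactly, so the quality is major.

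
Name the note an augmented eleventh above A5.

Four letters up from A (plus an octave) reaches D.
An augmented eleventh is 18 semitones; 18 semitones up from A5 gives D#7.

D#7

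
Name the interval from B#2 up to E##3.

B to E spans four letter names (B-C-D-E) — that makes it a fourth of some quality.
A perfect fourth would be 5 semitones; B#2 to E##3 is 6, one semitone wider, so the interval is augmented.

augmented 4th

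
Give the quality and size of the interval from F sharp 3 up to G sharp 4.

F to G spans two letter names (F-G), plus an octave, so the interval is some kind of ninth.
Counting semitones, F#3→G#4 is 14, which is the major ninth.
(Equivalently, a compound major second: a major second plus an octave.)

major ninth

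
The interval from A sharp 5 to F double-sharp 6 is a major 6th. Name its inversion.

Interval numbers invert to sum to nine: 6 + 3 = 9, so a sixth inverts to a third.
And major becomes minor under inversion, so we get a minor third.

minor third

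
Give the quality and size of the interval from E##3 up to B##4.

P12

E to B spans five letter names (E-F-G-A-B), plus an octave — that makes it a twelfth of some quality.
E##3 to B##4 is 19 semitones, matching the perfect twelfth exactly, so the quality is perfect.
(Equivalently, a compound perfect fifth: a perfect fifth plus an octave.)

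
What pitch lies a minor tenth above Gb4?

Counting three letter names plus an octave up from G lands on B.
A minor tenth is 15 semitones; 15 semitones up from Gb4 gives Bbb5.

Bbb5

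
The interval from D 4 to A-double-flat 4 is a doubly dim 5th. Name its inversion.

doubly augmented 4th

Interval numbers invert to sum to nine: 5 + 4 = 9, so a fifth inverts to a fourth.
The quality also flips — doubly diminished becomes doubly augmented — giving a doubly augmented fourth.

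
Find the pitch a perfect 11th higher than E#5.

A#6

The eleventh's letter: E up four letter names plus an octave → A.
Moving 17 semitones up from E#5 (the size of a perfect eleventh) reaches A#6.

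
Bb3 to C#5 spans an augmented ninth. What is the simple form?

A2

Subtracting seven from the interval number removes an octave: 9 − 7 = 2.
Quality carries through unchanged, so the simple form is an augmented second.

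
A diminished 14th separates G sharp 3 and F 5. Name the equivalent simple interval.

Take out an octave (7 from the number): 14 − 7 = 7.
Quality carries through unchanged, so the simple form is a diminished seventh.

diminished 7th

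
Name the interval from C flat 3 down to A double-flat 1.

Descending from Cb3 to Abb1 is the same interval as ascending Abb1 to Cb3.
A to C spans three letter names (A-B-C), plus an octave: a tenth.
The major tenth spans 16 semitones, and Abb1 to Cb3 is exactly 16 semitones — so this is a major tenth.
(Equivalently, a compound major third: a major third plus an octave.)

M10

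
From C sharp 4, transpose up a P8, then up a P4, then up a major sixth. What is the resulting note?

D sharp 6

A perfect octave up from C#4 is C#5.
Up a perfect fourth from C#5: F#5 (5 semitones up).
Up a major sixth from F#5: D#6 (9 semitones up).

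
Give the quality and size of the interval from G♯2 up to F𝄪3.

M7

G to F spans seven letter names (G-A-B-C-D-E-F) — that makes it a seventh of some quality.
G#2 to F##3 is 11 semitones, matching the major seventh exactly, so the quality is major.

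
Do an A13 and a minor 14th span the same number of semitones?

Both span 22 semitones: an augmented thirteenth and a minor fourteenth are the same chromatic distance.

Yes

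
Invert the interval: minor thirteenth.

First reduce the compound minor thirteenth to its simple form, a minor sixth.
The rule of nine gives the new number: 9 − 6 = 3, so a sixth becomes a third.
The quality also flips — minor becomes major — giving a major third.

major third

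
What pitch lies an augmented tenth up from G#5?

B##6

Counting three letter names plus an octave up from G lands on B.
An augmented tenth is 17 semitones; 17 semitones up from G#5 gives B##6.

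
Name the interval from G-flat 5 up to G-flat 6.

G to G is the same letter name, plus an octave — that makes it an octave of some quality.
Gb5 to Gb6 is 12 semitones, matching the perfect octave exactly, so the quality is perfect.

perfect octave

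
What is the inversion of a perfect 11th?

First reduce the compound perfect eleventh to its simple form, a perfect fourth.
Interval numbers invert to sum to nine: 4 + 5 = 9, so a fourth inverts to a fifth.
The quality also flips — perfect stays perfect — giving a perfect fifth.

perfect 5th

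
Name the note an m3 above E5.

G5

Three letter names up from E: G.
Moving 3 semitones up from E5 (the size of a minor third) reaches G5.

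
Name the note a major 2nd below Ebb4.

Dbb4

Two letter names down from E: D.
A major second spans 2 semitones, so from Ebb4 the target pitch is Dbb4.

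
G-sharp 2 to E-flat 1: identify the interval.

Descending from G#2 to Eb1 is the same interval as ascending Eb1 to G#2.
E to G spans three letter names (E-F-G), plus an octave, so the interval is some kind of tenth.
The major tenth is 16 semitones; here we have 17, one semitone wider: augmented.
(Equivalently, a compound augmented third: an augmented third plus an octave.)

augmented tenth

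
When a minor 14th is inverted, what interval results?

M2

First reduce the compound minor fourteenth to its simple form, a minor seventh.
Inverted interval numbers add to nine, so a seventh pairs with a second (7 + 2 = 9).
Quality inverts too: minor becomes major. That makes the inversion a major second.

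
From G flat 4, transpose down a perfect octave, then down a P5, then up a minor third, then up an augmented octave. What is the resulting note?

E flat 4

A perfect octave down from Gb4 is Gb3.
Down a perfect fifth from Gb3: Cb3 (7 semitones down).
Up a minor third from Cb3: Ebb3 (3 semitones up).
Ebb3 up an augmented octave → Eb4 (13 semitones).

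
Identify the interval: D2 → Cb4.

d14

D to C spans seven letter names (D-E-F-G-A-B-C), plus an octave — that makes it a fourteenth of some quality.
A major fourteenth would be 23 semitones; D2 to Cb4 is 21, two semitones narrower, so the interval is diminished.
(Equivalently, a compound diminished seventh: a diminished seventh plus an octave.)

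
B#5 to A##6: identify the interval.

major 7th

B to A spans seven letter names (B-C-D-E-F-G-A) — that makes it a seventh of some quality.
The major seventh spans 11 semitones, and B#5 to A##6 is exactly 11 semitones — so this is a major seventh.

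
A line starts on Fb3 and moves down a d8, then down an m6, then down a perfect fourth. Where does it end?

Down a diminished octave from Fb3: F2 (11 semitones down).
F2 down a minor sixth → A1 (8 semitones).
A perfect fourth down from A1 is E1.

E1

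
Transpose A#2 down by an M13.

C#1

Counting six letter names plus an octave down from A lands on C.
A major thirteenth spans 21 semitones, so from A#2 the target pitch is C#1.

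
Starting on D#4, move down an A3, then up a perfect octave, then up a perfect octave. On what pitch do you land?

An augmented third down from D#4 is Bb3.
A perfect octave up from Bb3 is Bb4.
A perfect octave up from Bb4 is Bb5.

Bb5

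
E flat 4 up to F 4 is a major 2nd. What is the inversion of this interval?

The rule of nine gives the new number: 9 − 2 = 7, so a second becomes a seventh.
Quality inverts too: major becomes minor. That makes the inversion a minor seventh.

minor seventh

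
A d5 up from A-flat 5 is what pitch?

E-double-flat 6

Five letter names up from A: E.
A diminished fifth spans 6 semitones, so from Ab5 the target pitch is Ebb6.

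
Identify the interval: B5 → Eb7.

B to E spans four letter names (B-C-D-E), plus an octave: an eleventh.
B5 to Eb7 spans 16 semitones — one semitone narrower than the perfect eleventh (17) — giving a diminished eleventh.
(Equivalently, a compound diminished fourth: a diminished fourth plus an octave.)

diminished 11th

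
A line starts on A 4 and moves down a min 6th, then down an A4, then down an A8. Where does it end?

G flat 2

Down a minor sixth from A4: C#4 (8 semitones down).
Down an augmented fourth from C#4: G3 (6 semitones down).
An augmented octave down from G3 is Gb2.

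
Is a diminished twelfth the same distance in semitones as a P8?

No

A diminished twelfth spans 18 semitones; a perfect octave spans 12 semitones. They differ by 6.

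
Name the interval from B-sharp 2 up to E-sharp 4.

B to E spans four letter names (B-C-D-E), plus an octave, so the interval is some kind of eleventh.
The perfect eleventh spans 17 semitones, and B#2 to E#4 is exactly 17 semitones — so this is a perfect eleventh.
(Equivalently, a compound perfect fourth: a perfect fourth plus an octave.)

perfect 11th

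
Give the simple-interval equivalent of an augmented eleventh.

Each octave removed subtracts seven from the number: 11 − 7 = 4.
Quality carries through unchanged, so the simple form is an augmented fourth.

A4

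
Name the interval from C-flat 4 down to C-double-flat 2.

A15

Descending from Cb4 to Cbb2 is the same interval as ascending Cbb2 to Cb4.
C to C is the same letter name, plus 2 octaves: a fifteenth.
The perfect fifteenth is 24 semitones; here we have 25, one semitone wider: augmented.
(Equivalently, a compound augmented octave: an augmented octave plus an octave.)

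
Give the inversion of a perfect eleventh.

First reduce the compound perfect eleventh to its simple form, a perfect fourth.
Inverted interval numbers add to nine, so a fourth pairs with a fifth (4 + 5 = 9).
The quality also flips — perfect stays perfect — giving a perfect fifth.

P5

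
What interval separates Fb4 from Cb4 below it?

perfect fourth

Descending from Fb4 to Cb4 is the same interval as ascending Cb4 to Fb4.
C to F spans four letter names (C-D-E-F) — that makes it a fourth of some quality.
Counting semitones, Cb4→Fb4 is 5, which is the perfect fourth.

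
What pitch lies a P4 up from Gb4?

The fourth takes the letter from G up to C.
A perfect fourth spans 5 semitones, so from Gb4 the target pitch is Cb5.

Cb5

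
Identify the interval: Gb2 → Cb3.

P4

G to C spans four letter names (G-A-B-C) — that makes it a fourth of some quality.
The perfect fourth spans 5 semitones, and Gb2 to Cb3 is exactly 5 semitones — so this is a perfect fourth.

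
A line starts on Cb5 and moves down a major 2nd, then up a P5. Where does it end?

Fb5

Down a major second from Cb5: Bbb4 (2 semitones down).
Up a perfect fifth from Bbb4: Fb5 (7 semitones up).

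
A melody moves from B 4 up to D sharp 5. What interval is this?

B to D spans three letter names (B-C-D), so the interval is some kind of third.
The major third spans 4 semitones, and B4 to D#5 is exactly 4 semitones — so this is a major third.

M3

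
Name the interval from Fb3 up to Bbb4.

P11

F to B spans four letter names (F-G-A-B), plus an octave — that makes it an eleventh of some quality.
Counting semitones, Fb3→Bbb4 is 17, which is the perfect eleventh.
(Equivalently, a compound perfect fourth: a perfect fourth plus an octave.)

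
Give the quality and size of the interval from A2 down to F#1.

minor tenth

Descending from A2 to F#1 is the same interval as ascending F#1 to A2.
F to A spans three letter names (F-G-A), plus an octave — that makes it a tenth of some quality.
At 15 semitones, F#1→A2 falls one short of a major tenth: minor.
(Equivalently, a compound minor third: a minor third plus an octave.)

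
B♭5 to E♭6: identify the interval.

perfect 4th

B to E spans four letter names (B-C-D-E), so the interval is some kind of fourth.
The perfect fourth spans 5 semitones, and Bb5 to Eb6 is exactly 5 semitones — so this is a perfect fourth.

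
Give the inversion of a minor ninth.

major 7th

First reduce the compound minor ninth to its simple form, a minor second.
The rule of nine gives the new number: 9 − 2 = 7, so a second becomes a seventh.
The quality also flips — minor becomes major — giving a major seventh.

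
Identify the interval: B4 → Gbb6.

doubly diminished 13th

B to G spans six letter names (B-C-D-E-F-G), plus an octave, so the interval is some kind of thirteenth.
B4 to Gbb6 spans 18 semitones — three semitones narrower than the major thirteenth (21) — giving a doubly diminished thirteenth.
(Equivalently, a compound doubly diminished sixth: a doubly diminished sixth plus an octave.)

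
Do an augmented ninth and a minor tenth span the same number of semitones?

Both span 15 semitones: an augmented ninth and a minor tenth are the same chromatic distance.

Yes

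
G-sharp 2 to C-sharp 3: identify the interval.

P4

G to C spans four letter names (G-A-B-C) — that makes it a fourth of some quality.
The perfect fourth spans 5 semitones, and G#2 to C#3 is exactly 5 semitones — so this is a perfect fourth.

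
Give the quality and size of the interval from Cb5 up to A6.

C to A spans six letter names (C-D-E-F-G-A), plus an octave, so the interval is some kind of thirteenth.
The major thirteenth is 21 semitones; here we have 22, one semitone wider: augmented.
(Equivalently, a compound augmented sixth: an augmented sixth plus an octave.)

A13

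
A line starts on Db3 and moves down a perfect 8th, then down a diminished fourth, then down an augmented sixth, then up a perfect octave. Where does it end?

Cb2

Down a perfect octave from Db3: Db2 (12 semitones down).
A diminished fourth down from Db2 is A1.
Down an augmented sixth from A1: Cb1 (10 semitones down).
Cb1 up a perfect octave → Cb2 (12 semitones).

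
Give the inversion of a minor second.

M7

Interval numbers invert to sum to nine: 2 + 7 = 9, so a second inverts to a seventh.
And minor becomes major under inversion, so we get a major seventh.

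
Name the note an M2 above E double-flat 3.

F flat 3

Counting two letter names up from E lands on F.
Moving 2 semitones up from Ebb3 (the size of a major second) reaches Fb3.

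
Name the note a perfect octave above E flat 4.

For an octave the letter name doesn't change: still E, an octave up.
Moving 12 semitones up from Eb4 (the size of a perfect octave) reaches Eb5.

E flat 5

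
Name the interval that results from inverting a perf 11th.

First reduce the compound perfect eleventh to its simple form, a perfect fourth.
Inverted interval numbers add to nine, so a fourth pairs with a fifth (4 + 5 = 9).
Quality inverts too: perfect stays perfect. That makes the inversion a perfect fifth.

P5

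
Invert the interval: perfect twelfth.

First reduce the compound perfect twelfth to its simple form, a perfect fifth.
Interval numbers invert to sum to nine: 5 + 4 = 9, so a fifth inverts to a fourth.
Quality inverts too: perfect stays perfect. That makes the inversion a perfect fourth.

P4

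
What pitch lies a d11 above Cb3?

Fbb4

The eleventh's letter: C up four letter names plus an octave → F.
A diminished eleventh is 16 semitones; 16 semitones up from Cb3 gives Fbb4.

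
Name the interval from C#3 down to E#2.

Descending from C#3 to E#2 is the same interval as ascending E#2 to C#3.
E to C spans six letter names (E-F-G-A-B-C): a sixth.
A major sixth would be 9 semitones, but E#2 to C#3 is 8 — one semitone narrower, making it a minor sixth.

minor sixth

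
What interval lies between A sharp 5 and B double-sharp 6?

A to B spans two letter names (A-B), plus an octave — that makes it a ninth of some quality.
A major ninth would be 14 semitones; A#5 to B##6 is 15, one semitone wider, so the interval is augmented.
(Equivalently, a compound augmented second: an augmented second plus an octave.)

augmented ninth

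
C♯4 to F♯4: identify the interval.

C to F spans four letter names (C-D-E-F): a fourth.
C#4 to F#4 is 5 semitones, matching the perfect fourth exactly, so the quality is perfect.

P4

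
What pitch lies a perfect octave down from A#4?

For an octave the letter name doesn't change: still A, an octave down.
A perfect octave spans 12 semitones, so from A#4 the target pitch is A#3.

A#3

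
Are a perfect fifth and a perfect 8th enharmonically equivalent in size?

No

A perfect fifth is 7 semitones but a perfect octave is 12 semitones — different sizes.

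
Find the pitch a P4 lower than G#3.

Four letter names down from G: D.
A perfect fourth spans 5 semitones, so from G#3 the target pitch is D#3.

D#3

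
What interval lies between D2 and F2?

m3

D to F spans three letter names (D-E-F) — that makes it a third of some quality.
At 3 semitones, D2→F2 falls one short of a major third: minor.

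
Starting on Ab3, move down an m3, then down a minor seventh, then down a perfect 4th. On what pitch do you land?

D2

Down a minor third from Ab3: F3 (3 semitones down).
Down a minor seventh from F3: G2 (10 semitones down).
G2 down a perfect fourth → D2 (5 semitones).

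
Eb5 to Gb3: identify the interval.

Descending from Eb5 to Gb3 is the same interval as ascending Gb3 to Eb5.
G to E spans six letter names (G-A-B-C-D-E), plus an octave, so the interval is some kind of thirteenth.
The major thirteenth spans 21 semitones, and Gb3 to Eb5 is exactly 21 semitones — so this is a major thirteenth.
(Equivalently, a compound major sixth: a major sixth plus an octave.)

major thirteenth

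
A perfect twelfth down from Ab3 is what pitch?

The twelfth's letter: A down five letter names plus an octave → D.
A perfect twelfth spans 19 semitones, so from Ab3 the target pitch is Db2.

Db2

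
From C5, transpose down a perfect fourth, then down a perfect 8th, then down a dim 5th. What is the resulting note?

C5 down a perfect fourth → G4 (5 semitones).
A perfect octave down from G4 is G3.
Down a diminished fifth from G3: C#3 (6 semitones down).

C#3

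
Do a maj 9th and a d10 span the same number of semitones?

Yes

Both span 14 semitones: a major ninth and a diminished tenth are the same chromatic distance.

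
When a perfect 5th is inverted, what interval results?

Interval numbers invert to sum to nine: 5 + 4 = 9, so a fifth inverts to a fourth.
Quality inverts too: perfect stays perfect. That makes the inversion a perfect fourth.

perfect 4th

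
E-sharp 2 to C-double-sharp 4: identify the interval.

E to C spans six letter names (E-F-G-A-B-C), plus an octave: a thirteenth.
The major thirteenth spans 21 semitones, and E#2 to C##4 is exactly 21 semitones — so this is a major thirteenth.
(Equivalently, a compound major sixth: a major sixth plus an octave.)

major thirteenth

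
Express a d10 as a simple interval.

diminished third

Subtracting seven from the interval number removes an octave: 10 − 7 = 3.
So a diminished tenth is an octave plus a diminished third. The quality is unchanged.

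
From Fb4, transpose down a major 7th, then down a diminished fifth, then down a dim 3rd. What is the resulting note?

A2

A major seventh down from Fb4 is Gbb3.
Down a diminished fifth from Gbb3: Cb3 (6 semitones down).
A diminished third down from Cb3 is A2.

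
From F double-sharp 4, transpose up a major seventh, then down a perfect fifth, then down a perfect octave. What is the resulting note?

Up a major seventh from F##4: E##5 (11 semitones up).
Down a perfect fifth from E##5: A##4 (7 semitones down).
A perfect octave down from A##4 is A##3.

A double-sharp 3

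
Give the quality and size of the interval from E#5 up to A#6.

E to A spans four letter names (E-F-G-A), plus an octave: an eleventh.
Counting semitones, E#5→A#6 is 17, which is the perfect eleventh.
(Equivalently, a compound perfect fourth: a perfect fourth plus an octave.)

P11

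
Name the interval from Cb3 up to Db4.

C to D spans two letter names (C-D), plus an octave — that makes it a ninth of some quality.
Cb3 to Db4 is 14 semitones, matching the major ninth exactly, so the quality is major.
(Equivalently, a compound major second: a major second plus an octave.)

major ninth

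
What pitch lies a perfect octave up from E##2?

E##3

For an octave the letter name doesn't change: still E, an octave up.
Moving 12 semitones up from E##2 (the size of a perfect octave) reaches E##3.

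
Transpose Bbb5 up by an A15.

For a fifteenth the letter name doesn't change: still B, two octaves up.
An augmented fifteenth is 25 semitones; 25 semitones up from Bbb5 gives Bb7.

Bb7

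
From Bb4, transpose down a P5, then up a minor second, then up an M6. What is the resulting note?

Down a perfect fifth from Bb4: Eb4 (7 semitones down).
Up a minor second from Eb4: Fb4 (1 semitone up).
Up a major sixth from Fb4: Db5 (9 semitones up).

Db5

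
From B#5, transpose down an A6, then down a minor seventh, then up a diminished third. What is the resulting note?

Gb4

Down an augmented sixth from B#5: D5 (10 semitones down).
Down a minor seventh from D5: E4 (10 semitones down).
A diminished third up from E4 is Gb4.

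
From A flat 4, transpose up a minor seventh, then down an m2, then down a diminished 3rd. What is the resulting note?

Ab4 up a minor seventh → Gb5 (10 semitones).
Down a minor second from Gb5: F5 (1 semitone down).
A diminished third down from F5 is D#5.

D sharp 5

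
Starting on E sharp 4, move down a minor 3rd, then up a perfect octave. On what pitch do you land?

C double-sharp 5

A minor third down from E#4 is C##4.
A perfect octave up from C##4 is C##5.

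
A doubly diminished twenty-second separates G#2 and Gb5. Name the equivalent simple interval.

Take out 2 octaves (14 from the number): 22 − 14 = 8.
So a doubly diminished twenty-second is 2 octaves plus a doubly diminished octave. The quality is unchanged.

dd8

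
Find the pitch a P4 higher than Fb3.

Counting four letter names up from F lands on B.
A perfect fourth is 5 semitones; 5 semitones up from Fb3 gives Bbb3.

Bbb3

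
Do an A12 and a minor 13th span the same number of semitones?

Yes

An augmented twelfth spans 20 semitones, and a minor thirteenth also spans 20 semitones — they're enharmonic.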